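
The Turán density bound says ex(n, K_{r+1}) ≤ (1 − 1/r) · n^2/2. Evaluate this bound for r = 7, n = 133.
Turán density bound = (6/7) · 133^2/2 = 7581

Turán's theorem: ex(n, K_{r+1}) is achieved by the complete r-partite Turán graph T(n, r) with parts as balanced as possible, and is at most (1 − 1/r) · n^2/2. For r = 7, n = 133: the density bound is (6/7) · 17689/2 = 7581. Since 7 ∣ 133, the Turán graph T(133, 7) has parts of equal size 19, and its edge count e(T(133, 7)) = 7581 attains the density bound exactly.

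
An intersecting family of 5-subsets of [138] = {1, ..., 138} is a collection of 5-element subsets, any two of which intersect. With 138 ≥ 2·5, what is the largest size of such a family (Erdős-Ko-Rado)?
max |F| = C(137, 4) = 14043870

Erdős-Ko-Rado (1961): when n ≥ 2k, max |F| = C(n−1, k−1). The bound is attained by the star {A : i ∈ A} for any fixed i ∈ [n]. Here C(138−1, 5−1) = C(137, 4) = 14043870.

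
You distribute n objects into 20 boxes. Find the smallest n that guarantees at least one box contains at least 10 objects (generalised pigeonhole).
n = (10 − 1)·20 + 1 = 181

By the generalised pigeonhole principle, to guarantee some box contains ≥ r objects we need more than (r − 1) · k objects total. Threshold: n = (r − 1) · k + 1. With r = 10 and k = 20: n = 9 · 20 + 1 = 180 + 1 = 181. For n = 180 = 9 · 20, we can put exactly 9 objects in every box, avoiding 10 in any single one — so 181 is tight.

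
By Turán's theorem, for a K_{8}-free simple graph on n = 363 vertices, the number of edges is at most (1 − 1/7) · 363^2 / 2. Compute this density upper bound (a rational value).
Turán density bound = (6/7) · 363^2/2 = 395307/7 ≈ 56472.4286

Turán's theorem: ex(n, K_{r+1}) is achieved by the complete r-partite Turán graph T(n, r) with parts as balanced as possible, and is at most (1 − 1/r) · n^2/2. For r = 7, n = 363: the density bound is (6/7) · 131769/2 = 395307/7 ≈ 56472.4286. The integer-valued extremum is e(T(363, 7)) = 56472, which is strictly less than the density bound 395307/7 since 7 ∤ 363 (the parts of T(363, 7) cannot all be equal).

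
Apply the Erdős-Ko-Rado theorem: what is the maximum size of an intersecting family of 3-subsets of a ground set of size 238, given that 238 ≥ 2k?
max |F| = C(237, 2) = 27966

The Erdős-Ko-Rado theorem states: for n ≥ 2k, an intersecting family of k-subsets of an n-element set has size at most C(n − 1, k − 1), with equality for 'star' families {A ⊆ [n] : |A| = k, i ∈ A} (fix an element i). For n = 238, k = 3: C(237, 2) = 27966.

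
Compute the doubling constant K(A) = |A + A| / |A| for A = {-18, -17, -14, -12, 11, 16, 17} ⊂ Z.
K = |A + A| / |A| = 26/7

Enumerate A + A = {a + b : a, b ∈ A}. With |A| = 7, there are |A|^2 = 49 ordered sum pairs; collecting distinct values, A + A = {-36, -35, -34, -32, -31, -30, -29, -28, -26, -24, -7, -6, -3, -2, -1, 0, 2, 3, 4, 5, 22, 27, 28, 32, 33, 34}, so |A + A| = 26. Thus K = 26/7. For comparison, the minimum possible |A + A| over all 7-element sets is 2·7 − 1 = 13 (so min K = 13/7), attained only by arithmetic progressions.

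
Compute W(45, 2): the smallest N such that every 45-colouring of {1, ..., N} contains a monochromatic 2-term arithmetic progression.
W(45, 2) = 45 + 1 = 46

A 2-term AP is any pair of integers, so a monochromatic 2-AP exists iff some colour is used at least twice. With 45 colours, the colouring i ↦ i on {1, ..., 45} uses each colour once, avoiding any monochromatic pair, so W(45, 2) > 45. For {1, ..., 46}, pigeonhole forces two integers of the same colour, which form a monochromatic 2-AP. Hence W(45, 2) = 46.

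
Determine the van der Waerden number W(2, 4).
W(2, 4) = 35

W(2, 4) = 35. The lower bound W(2, 4) > 34 comes from an explicit good 2-colouring of [1, 34]; the upper bound W(2, 4) ≤ 35 was verified by exhaustive search over 2-colourings of [1, 35].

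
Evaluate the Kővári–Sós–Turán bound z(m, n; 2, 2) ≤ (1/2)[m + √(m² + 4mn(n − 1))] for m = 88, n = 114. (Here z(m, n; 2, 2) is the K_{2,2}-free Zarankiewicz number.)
z(88, 114; 2, 2) ≤ (1/2)[88 + √(88² + 4·88·114·113)] = (1/2)[88 + √4542208] = 1109.6228

Kővári–Sós–Turán: let r_1, ..., r_88 be the row sums and z = Σ r_i the total number of 1s. Each pair of columns can share at most one row with both entries 1 (else a 2×2 all-ones block appears), so Σ_i C(r_i, 2) ≤ C(114, 2) = 6441. By convexity Σ_i C(r_i, 2) ≥ 88·C(z/88, 2) = z(z − 88)/(2·88), giving z² − 88z − 88·114·113 ≤ 0 and hence z ≤ (1/2)[88 + √(7744 + 4·1133616)] = (1/2)[88 + √4542208] ≈ (1/2)(88 + 2131.2456) = 1109.6228.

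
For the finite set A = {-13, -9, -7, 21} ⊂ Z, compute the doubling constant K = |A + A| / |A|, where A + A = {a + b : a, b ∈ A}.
K = |A + A| / |A| = 10/4 = 5/2

Enumerate A + A = {a + b : a, b ∈ A}. With |A| = 4, there are |A|^2 = 16 ordered sum pairs; collecting distinct values, A + A = {-26, -22, -20, -18, -16, -14, 8, 12, 14, 42}, so |A + A| = 10. Thus K = 10/4 = 5/2. For comparison, the minimum possible |A + A| over all 4-element sets is 2·4 − 1 = 7 (so min K = 7/4), attained only by arithmetic progressions.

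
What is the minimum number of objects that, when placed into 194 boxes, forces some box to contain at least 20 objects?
n = (20 − 1)·194 + 1 = 3687

By the generalised pigeonhole principle, to guarantee some box contains ≥ r objects we need more than (r − 1) · k objects total. Threshold: n = (r − 1) · k + 1. With r = 20 and k = 194: n = 19 · 194 + 1 = 3686 + 1 = 3687. For n = 3686 = 19 · 194, we can put exactly 19 objects in every box, avoiding 20 in any single one — so 3687 is tight.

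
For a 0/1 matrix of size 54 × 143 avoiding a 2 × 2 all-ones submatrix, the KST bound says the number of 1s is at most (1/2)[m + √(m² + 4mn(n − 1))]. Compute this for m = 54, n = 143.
z(54, 143; 2, 2) ≤ (1/2)[54 + √(54² + 4·54·143·142)] = (1/2)[54 + √4389012] = 1074.4984

Kővári–Sós–Turán: let r_1, ..., r_54 be the row sums and z = Σ r_i the total number of 1s. Each pair of columns can share at most one row with both entries 1 (else a 2×2 all-ones block appears), so Σ_i C(r_i, 2) ≤ C(143, 2) = 10153. By convexity Σ_i C(r_i, 2) ≥ 54·C(z/54, 2) = z(z − 54)/(2·54), giving z² − 54z − 54·143·142 ≤ 0 and hence z ≤ (1/2)[54 + √(2916 + 4·1096524)] = (1/2)[54 + √4389012] ≈ (1/2)(54 + 2094.9969) = 1074.4984.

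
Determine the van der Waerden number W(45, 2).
W(45, 2) = 45 + 1 = 46

A 2-term AP is any pair of integers, so a monochromatic 2-AP exists iff some colour is used at least twice. With 45 colours, the colouring i ↦ i on {1, ..., 45} uses each colour once, avoiding any monochromatic pair, so W(45, 2) > 45. For {1, ..., 46}, pigeonhole forces two integers of the same colour, which form a monochromatic 2-AP. Hence W(45, 2) = 46.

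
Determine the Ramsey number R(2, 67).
R(2, 67) = 67

R(2, k) = k for all k ≥ 2: in a 2-colouring of K_k, either some edge is red (a red K_2) or all edges are blue (a blue K_k). And K_{66} coloured all-blue has no blue K_67, so R(2, 67) > 66. Hence R(2, 67) = 67.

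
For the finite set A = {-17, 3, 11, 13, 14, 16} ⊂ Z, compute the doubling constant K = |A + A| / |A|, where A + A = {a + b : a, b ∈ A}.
K = |A + A| / |A| = 20/6 = 10/3

Enumerate A + A = {a + b : a, b ∈ A}. With |A| = 6, there are |A|^2 = 36 ordered sum pairs; collecting distinct values, A + A = {-34, -14, -6, -4, -3, -1, 6, 14, 16, 17, 19, 22, 24, 25, 26, 27, 28, 29, 30, 32}, so |A + A| = 20. Thus K = 20/6 = 10/3. For comparison, the minimum possible |A + A| over all 6-element sets is 2·6 − 1 = 11 (so min K = 11/6), attained only by arithmetic progressions.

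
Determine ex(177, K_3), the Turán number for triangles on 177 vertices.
ex(177, K_3) = ⌊177^2/4⌋ = 7832

Mantel (1907): a triangle-free graph on n vertices has at most ⌊n^2/4⌋ edges, with equality for the complete bipartite graph K_{⌊n/2⌋, ⌈n/2⌉}. For n = 177: ⌊177^2/4⌋ = ⌊31329/4⌋ = 7832. The extremal graph is K_{88, 89}, which has 88·89 = 7832 edges.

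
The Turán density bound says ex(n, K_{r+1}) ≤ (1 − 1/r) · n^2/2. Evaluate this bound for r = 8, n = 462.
Turán density bound = (7/8) · 462^2/2 = 373527/4 ≈ 93381.75

Turán's theorem: ex(n, K_{r+1}) is achieved by the complete r-partite Turán graph T(n, r) with parts as balanced as possible, and is at most (1 − 1/r) · n^2/2. For r = 8, n = 462: the density bound is (7/8) · 213444/2 = 373527/4 ≈ 93381.75. The integer-valued extremum is e(T(462, 8)) = 93381, which is strictly less than the density bound 373527/4 since 8 ∤ 462 (the parts of T(462, 8) cannot all be equal).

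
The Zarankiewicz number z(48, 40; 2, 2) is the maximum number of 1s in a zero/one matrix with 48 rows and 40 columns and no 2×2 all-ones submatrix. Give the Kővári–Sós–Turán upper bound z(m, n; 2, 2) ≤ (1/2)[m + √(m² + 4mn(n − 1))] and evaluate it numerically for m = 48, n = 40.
z(48, 40; 2, 2) ≤ (1/2)[48 + √(48² + 4·48·40·39)] = (1/2)[48 + √301824] = 298.6926

Kővári–Sós–Turán: let r_1, ..., r_48 be the row sums and z = Σ r_i the total number of 1s. Each pair of columns can share at most one row with both entries 1 (else a 2×2 all-ones block appears), so Σ_i C(r_i, 2) ≤ C(40, 2) = 780. By convexity Σ_i C(r_i, 2) ≥ 48·C(z/48, 2) = z(z − 48)/(2·48), giving z² − 48z − 48·40·39 ≤ 0 and hence z ≤ (1/2)[48 + √(2304 + 4·74880)] = (1/2)[48 + √301824] ≈ (1/2)(48 + 549.3851) = 298.6926.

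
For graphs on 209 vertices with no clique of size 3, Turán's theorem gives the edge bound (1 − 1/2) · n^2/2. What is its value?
Turán density bound = (1/2) · 209^2/2 = 43681/4 ≈ 10920.25

Turán's theorem: ex(n, K_{r+1}) is achieved by the complete r-partite Turán graph T(n, r) with parts as balanced as possible, and is at most (1 − 1/r) · n^2/2. For r = 2, n = 209: the density bound is (1/2) · 43681/2 = 43681/4 ≈ 10920.25. The integer-valued extremum is e(T(209, 2)) = 10920, which is strictly less than the density bound 43681/4 since 2 ∤ 209 (the parts of T(209, 2) cannot all be equal).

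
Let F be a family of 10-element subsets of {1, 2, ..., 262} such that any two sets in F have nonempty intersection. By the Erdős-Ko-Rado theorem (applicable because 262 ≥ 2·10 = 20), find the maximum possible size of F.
max |F| = C(261, 9) = 13472177599131680

The Erdős-Ko-Rado theorem states: for n ≥ 2k, an intersecting family of k-subsets of an n-element set has size at most C(n − 1, k − 1), with equality for 'star' families {A ⊆ [n] : |A| = k, i ∈ A} (fix an element i). For n = 262, k = 10: C(261, 9) = 13472177599131680.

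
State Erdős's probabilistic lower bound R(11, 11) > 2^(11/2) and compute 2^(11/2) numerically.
2^(11/2) = 45.2548; so R(11, 11) > 45.2548

Colour each edge of K_n uniformly at random with red/blue. The expected number of monochromatic K_11 is C(n, 11) · 2 · 2^(−C(11,2)). If C(n, 11) · 2^(1 − C(11,2)) < 1, then with positive probability no monochromatic K_11 exists, so R(11, 11) > n. The standard estimate C(n, 11) ≤ n^11/11! shows this inequality holds whenever n ≤ 2^(11/2) (since 11! · 2^(C(11,2) − 1) > 2^(11^2/2) ≥ n^11). Hence R(11, 11) > 2^(11/2) = 45.2548.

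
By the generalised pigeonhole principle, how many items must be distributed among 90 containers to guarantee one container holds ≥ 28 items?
n = (28 − 1)·90 + 1 = 2431

By the generalised pigeonhole principle, to guarantee some box contains ≥ r objects we need more than (r − 1) · k objects total. Threshold: n = (r − 1) · k + 1. With r = 28 and k = 90: n = 27 · 90 + 1 = 2430 + 1 = 2431. For n = 2430 = 27 · 90, we can put exactly 27 objects in every box, avoiding 28 in any single one — so 2431 is tight.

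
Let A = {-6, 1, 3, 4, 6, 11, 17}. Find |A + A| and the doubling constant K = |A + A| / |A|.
K = |A + A| / |A| = 25/7

Enumerate A + A = {a + b : a, b ∈ A}. With |A| = 7, there are |A|^2 = 49 ordered sum pairs; collecting distinct values, A + A = {-12, -5, -3, -2, 0, 2, 4, 5, 6, 7, 8, 9, 10, 11, 12, 14, 15, 17, 18, 20, 21, 22, 23, 28, 34}, so |A + A| = 25. Thus K = 25/7. For comparison, the minimum possible |A + A| over all 7-element sets is 2·7 − 1 = 13 (so min K = 13/7), attained only by arithmetic progressions.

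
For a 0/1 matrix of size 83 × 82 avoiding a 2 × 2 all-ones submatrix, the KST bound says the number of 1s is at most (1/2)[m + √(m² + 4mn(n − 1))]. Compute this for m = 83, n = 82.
z(83, 82; 2, 2) ≤ (1/2)[83 + √(83² + 4·83·82·81)] = (1/2)[83 + √2212033] = 785.1452

Kővári–Sós–Turán: let r_1, ..., r_83 be the row sums and z = Σ r_i the total number of 1s. Each pair of columns can share at most one row with both entries 1 (else a 2×2 all-ones block appears), so Σ_i C(r_i, 2) ≤ C(82, 2) = 3321. By convexity Σ_i C(r_i, 2) ≥ 83·C(z/83, 2) = z(z − 83)/(2·83), giving z² − 83z − 83·82·81 ≤ 0 and hence z ≤ (1/2)[83 + √(6889 + 4·551286)] = (1/2)[83 + √2212033] ≈ (1/2)(83 + 1487.2905) = 785.1452.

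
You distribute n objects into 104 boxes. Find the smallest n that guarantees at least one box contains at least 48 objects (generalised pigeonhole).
n = (48 − 1)·104 + 1 = 4889

By the generalised pigeonhole principle, to guarantee some box contains ≥ r objects we need more than (r − 1) · k objects total. Threshold: n = (r − 1) · k + 1. With r = 48 and k = 104: n = 47 · 104 + 1 = 4888 + 1 = 4889. For n = 4888 = 47 · 104, we can put exactly 47 objects in every box, avoiding 48 in any single one — so 4889 is tight.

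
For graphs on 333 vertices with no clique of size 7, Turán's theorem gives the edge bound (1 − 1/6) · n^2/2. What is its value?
Turán density bound = (5/6) · 333^2/2 = 184815/4 ≈ 46203.75

Turán's theorem: ex(n, K_{r+1}) is achieved by the complete r-partite Turán graph T(n, r) with parts as balanced as possible, and is at most (1 − 1/r) · n^2/2. For r = 6, n = 333: the density bound is (5/6) · 110889/2 = 184815/4 ≈ 46203.75. The integer-valued extremum is e(T(333, 6)) = 46203, which is strictly less than the density bound 184815/4 since 6 ∤ 333 (the parts of T(333, 6) cannot all be equal).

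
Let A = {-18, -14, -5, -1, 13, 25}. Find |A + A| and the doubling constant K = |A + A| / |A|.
K = |A + A| / |A| = 20/6 = 10/3

Enumerate A + A = {a + b : a, b ∈ A}. With |A| = 6, there are |A|^2 = 36 ordered sum pairs; collecting distinct values, A + A = {-36, -32, -28, -23, -19, -15, -10, -6, -5, -2, -1, 7, 8, 11, 12, 20, 24, 26, 38, 50}, so |A + A| = 20. Thus K = 20/6 = 10/3. For comparison, the minimum possible |A + A| over all 6-element sets is 2·6 − 1 = 11 (so min K = 11/6), attained only by arithmetic progressions.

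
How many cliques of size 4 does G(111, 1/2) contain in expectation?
E[# K_4] = C(111, 4) · (1/2)^C(4, 2) = 5989005 / 2^6 = 93578.203125

For each 4-subset S of vertices (there are C(111, 4) = 5989005 such S), let X_S = 1 if S induces a K_4 (all C(4, 2) = 6 edges present). Then P(X_S = 1) = (1/2)^6 = 1/64. By linearity of expectation, E[# K_4] = C(111, 4) · (1/2)^6 = 5989005 / 64 = 93578.203125.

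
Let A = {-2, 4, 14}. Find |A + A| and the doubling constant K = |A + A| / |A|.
K = |A + A| / |A| = 6/3 = 2

Enumerate A + A = {a + b : a, b ∈ A}. With |A| = 3, there are |A|^2 = 9 ordered sum pairs; collecting distinct values, A + A = {-4, 2, 8, 12, 18, 28}, so |A + A| = 6. Thus K = 6/3 = 2. For comparison, the minimum possible |A + A| over all 3-element sets is 2·3 − 1 = 5 (so min K = 5/3), attained only by arithmetic progressions.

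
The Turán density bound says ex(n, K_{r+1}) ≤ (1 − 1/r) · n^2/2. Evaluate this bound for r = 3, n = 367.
Turán density bound = (2/3) · 367^2/2 = 134689/3 ≈ 44896.3333

Turán's theorem: ex(n, K_{r+1}) is achieved by the complete r-partite Turán graph T(n, r) with parts as balanced as possible, and is at most (1 − 1/r) · n^2/2. For r = 3, n = 367: the density bound is (2/3) · 134689/2 = 134689/3 ≈ 44896.3333. The integer-valued extremum is e(T(367, 3)) = 44896, which is strictly less than the density bound 134689/3 since 3 ∤ 367 (the parts of T(367, 3) cannot all be equal).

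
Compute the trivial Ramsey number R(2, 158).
R(2, 158) = 158

R(2, k) = k for all k ≥ 2: in a 2-colouring of K_k, either some edge is red (a red K_2) or all edges are blue (a blue K_k). And K_{157} coloured all-blue has no blue K_158, so R(2, 158) > 157. Hence R(2, 158) = 158.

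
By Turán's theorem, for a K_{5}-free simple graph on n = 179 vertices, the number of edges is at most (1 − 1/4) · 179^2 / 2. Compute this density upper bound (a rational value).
Turán density bound = (3/4) · 179^2/2 = 96123/8 ≈ 12015.375

Turán's theorem: ex(n, K_{r+1}) is achieved by the complete r-partite Turán graph T(n, r) with parts as balanced as possible, and is at most (1 − 1/r) · n^2/2. For r = 4, n = 179: the density bound is (3/4) · 32041/2 = 96123/8 ≈ 12015.375. The integer-valued extremum is e(T(179, 4)) = 12015, which is strictly less than the density bound 96123/8 since 4 ∤ 179 (the parts of T(179, 4) cannot all be equal).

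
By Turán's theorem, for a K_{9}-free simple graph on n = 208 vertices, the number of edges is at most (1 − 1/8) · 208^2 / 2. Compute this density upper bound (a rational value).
Turán density bound = (7/8) · 208^2/2 = 18928

Turán's theorem: ex(n, K_{r+1}) is achieved by the complete r-partite Turán graph T(n, r) with parts as balanced as possible, and is at most (1 − 1/r) · n^2/2. For r = 8, n = 208: the density bound is (7/8) · 43264/2 = 18928. Since 8 ∣ 208, the Turán graph T(208, 8) has parts of equal size 26, and its edge count e(T(208, 8)) = 18928 attains the density bound exactly.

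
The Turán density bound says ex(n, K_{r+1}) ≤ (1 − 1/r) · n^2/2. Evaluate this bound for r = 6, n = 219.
Turán density bound = (5/6) · 219^2/2 = 79935/4 ≈ 19983.75

Turán's theorem: ex(n, K_{r+1}) is achieved by the complete r-partite Turán graph T(n, r) with parts as balanced as possible, and is at most (1 − 1/r) · n^2/2. For r = 6, n = 219: the density bound is (5/6) · 47961/2 = 79935/4 ≈ 19983.75. The integer-valued extremum is e(T(219, 6)) = 19983, which is strictly less than the density bound 79935/4 since 6 ∤ 219 (the parts of T(219, 6) cannot all be equal).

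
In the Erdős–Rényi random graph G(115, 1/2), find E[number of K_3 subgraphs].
E[# K_3] = C(115, 3) · (1/2)^C(3, 2) = 246905 / 2^3 = 30863.125

For each 3-subset S of vertices (there are C(115, 3) = 246905 such S), let X_S = 1 if S induces a K_3 (all C(3, 2) = 3 edges present). Then P(X_S = 1) = (1/2)^3 = 1/8. By linearity of expectation, E[# K_3] = C(115, 3) · (1/2)^3 = 246905 / 8 = 30863.125.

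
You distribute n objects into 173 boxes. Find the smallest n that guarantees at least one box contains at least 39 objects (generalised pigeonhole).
n = (39 − 1)·173 + 1 = 6575

By the generalised pigeonhole principle, to guarantee some box contains ≥ r objects we need more than (r − 1) · k objects total. Threshold: n = (r − 1) · k + 1. With r = 39 and k = 173: n = 38 · 173 + 1 = 6574 + 1 = 6575. For n = 6574 = 38 · 173, we can put exactly 38 objects in every box, avoiding 39 in any single one — so 6575 is tight.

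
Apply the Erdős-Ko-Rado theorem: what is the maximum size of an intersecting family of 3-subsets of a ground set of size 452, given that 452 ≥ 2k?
max |F| = C(451, 2) = 101475

Erdős-Ko-Rado (1961): when n ≥ 2k, max |F| = C(n−1, k−1). The bound is attained by the star {A : i ∈ A} for any fixed i ∈ [n]. Here C(452−1, 3−1) = C(451, 2) = 101475.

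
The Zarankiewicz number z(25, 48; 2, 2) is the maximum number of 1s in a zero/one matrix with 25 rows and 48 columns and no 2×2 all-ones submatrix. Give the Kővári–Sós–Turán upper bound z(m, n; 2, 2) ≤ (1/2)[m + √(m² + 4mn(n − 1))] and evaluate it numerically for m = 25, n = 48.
z(25, 48; 2, 2) ≤ (1/2)[25 + √(25² + 4·25·48·47)] = (1/2)[25 + √226225] = 250.3156

Kővári–Sós–Turán: let r_1, ..., r_25 be the row sums and z = Σ r_i the total number of 1s. Each pair of columns can share at most one row with both entries 1 (else a 2×2 all-ones block appears), so Σ_i C(r_i, 2) ≤ C(48, 2) = 1128. By convexity Σ_i C(r_i, 2) ≥ 25·C(z/25, 2) = z(z − 25)/(2·25), giving z² − 25z − 25·48·47 ≤ 0 and hence z ≤ (1/2)[25 + √(625 + 4·56400)] = (1/2)[25 + √226225] ≈ (1/2)(25 + 475.6312) = 250.3156.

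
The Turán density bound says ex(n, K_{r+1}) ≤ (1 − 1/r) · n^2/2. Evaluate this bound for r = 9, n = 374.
Turán density bound = (8/9) · 374^2/2 = 559504/9 ≈ 62167.1111

Turán's theorem: ex(n, K_{r+1}) is achieved by the complete r-partite Turán graph T(n, r) with parts as balanced as possible, and is at most (1 − 1/r) · n^2/2. For r = 9, n = 374: the density bound is (8/9) · 139876/2 = 559504/9 ≈ 62167.1111. The integer-valued extremum is e(T(374, 9)) = 62166, which is strictly less than the density bound 559504/9 since 9 ∤ 374 (the parts of T(374, 9) cannot all be equal).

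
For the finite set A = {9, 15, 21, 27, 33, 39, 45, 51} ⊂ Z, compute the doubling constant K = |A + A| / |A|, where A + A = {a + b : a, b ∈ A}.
K = |A + A| / |A| = 15/8

Enumerate A + A = {a + b : a, b ∈ A}. With |A| = 8, there are |A|^2 = 64 ordered sum pairs; collecting distinct values, A + A = {18, 24, 30, 36, 42, 48, 54, 60, 66, 72, 78, 84, 90, 96, 102}, so |A + A| = 15. Thus K = 15/8. Here |A + A| = 2|A| − 1 = 15, the minimum possible — so K = 15/8 is minimal, which holds iff A is an arithmetic progression.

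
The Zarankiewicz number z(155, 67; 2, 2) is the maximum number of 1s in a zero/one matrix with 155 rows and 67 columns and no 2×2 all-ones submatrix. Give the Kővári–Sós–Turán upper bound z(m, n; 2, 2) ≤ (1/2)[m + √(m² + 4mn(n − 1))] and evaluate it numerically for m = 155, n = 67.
z(155, 67; 2, 2) ≤ (1/2)[155 + √(155² + 4·155·67·66)] = (1/2)[155 + √2765665] = 909.0144

Kővári–Sós–Turán: let r_1, ..., r_155 be the row sums and z = Σ r_i the total number of 1s. Each pair of columns can share at most one row with both entries 1 (else a 2×2 all-ones block appears), so Σ_i C(r_i, 2) ≤ C(67, 2) = 2211. By convexity Σ_i C(r_i, 2) ≥ 155·C(z/155, 2) = z(z − 155)/(2·155), giving z² − 155z − 155·67·66 ≤ 0 and hence z ≤ (1/2)[155 + √(24025 + 4·685410)] = (1/2)[155 + √2765665] ≈ (1/2)(155 + 1663.0289) = 909.0144.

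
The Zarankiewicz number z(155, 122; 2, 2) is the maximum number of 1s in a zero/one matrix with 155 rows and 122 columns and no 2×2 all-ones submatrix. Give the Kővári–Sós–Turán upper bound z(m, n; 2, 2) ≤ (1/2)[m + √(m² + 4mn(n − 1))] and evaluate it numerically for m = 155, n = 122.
z(155, 122; 2, 2) ≤ (1/2)[155 + √(155² + 4·155·122·121)] = (1/2)[155 + √9176465] = 1592.134

Kővári–Sós–Turán: let r_1, ..., r_155 be the row sums and z = Σ r_i the total number of 1s. Each pair of columns can share at most one row with both entries 1 (else a 2×2 all-ones block appears), so Σ_i C(r_i, 2) ≤ C(122, 2) = 7381. By convexity Σ_i C(r_i, 2) ≥ 155·C(z/155, 2) = z(z − 155)/(2·155), giving z² − 155z − 155·122·121 ≤ 0 and hence z ≤ (1/2)[155 + √(24025 + 4·2288110)] = (1/2)[155 + √9176465] ≈ (1/2)(155 + 3029.2681) = 1592.134.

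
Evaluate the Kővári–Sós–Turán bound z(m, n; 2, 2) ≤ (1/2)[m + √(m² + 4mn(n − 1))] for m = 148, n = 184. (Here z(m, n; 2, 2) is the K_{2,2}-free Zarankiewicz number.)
z(148, 184; 2, 2) ≤ (1/2)[148 + √(148² + 4·148·184·183)] = (1/2)[148 + √19955728] = 2307.5917

Kővári–Sós–Turán: let r_1, ..., r_148 be the row sums and z = Σ r_i the total number of 1s. Each pair of columns can share at most one row with both entries 1 (else a 2×2 all-ones block appears), so Σ_i C(r_i, 2) ≤ C(184, 2) = 16836. By convexity Σ_i C(r_i, 2) ≥ 148·C(z/148, 2) = z(z − 148)/(2·148), giving z² − 148z − 148·184·183 ≤ 0 and hence z ≤ (1/2)[148 + √(21904 + 4·4983456)] = (1/2)[148 + √19955728] ≈ (1/2)(148 + 4467.1835) = 2307.5917.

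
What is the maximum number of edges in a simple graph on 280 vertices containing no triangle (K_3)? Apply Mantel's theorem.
ex(280, K_3) = ⌊280^2/4⌋ = 19600

Mantel (1907): a triangle-free graph on n vertices has at most ⌊n^2/4⌋ edges, with equality for the complete bipartite graph K_{⌊n/2⌋, ⌈n/2⌉}. For n = 280: ⌊280^2/4⌋ = ⌊78400/4⌋ = 19600. The extremal graph is K_{140, 140}, which has 140·140 = 19600 edges.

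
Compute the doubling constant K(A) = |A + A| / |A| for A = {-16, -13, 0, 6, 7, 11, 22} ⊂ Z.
K = |A + A| / |A| = 26/7

Enumerate A + A = {a + b : a, b ∈ A}. With |A| = 7, there are |A|^2 = 49 ordered sum pairs; collecting distinct values, A + A = {-32, -29, -26, -16, -13, -10, -9, -7, -6, -5, -2, 0, 6, 7, 9, 11, 12, 13, 14, 17, 18, 22, 28, 29, 33, 44}, so |A + A| = 26. Thus K = 26/7. For comparison, the minimum possible |A + A| over all 7-element sets is 2·7 − 1 = 13 (so min K = 13/7), attained only by arithmetic progressions.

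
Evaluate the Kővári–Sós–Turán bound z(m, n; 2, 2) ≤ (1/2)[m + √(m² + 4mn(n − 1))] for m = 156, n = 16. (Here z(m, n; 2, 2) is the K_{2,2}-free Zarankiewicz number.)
z(156, 16; 2, 2) ≤ (1/2)[156 + √(156² + 4·156·16·15)] = (1/2)[156 + √174096] = 286.6241

Kővári–Sós–Turán: let r_1, ..., r_156 be the row sums and z = Σ r_i the total number of 1s. Each pair of columns can share at most one row with both entries 1 (else a 2×2 all-ones block appears), so Σ_i C(r_i, 2) ≤ C(16, 2) = 120. By convexity Σ_i C(r_i, 2) ≥ 156·C(z/156, 2) = z(z − 156)/(2·156), giving z² − 156z − 156·16·15 ≤ 0 and hence z ≤ (1/2)[156 + √(24336 + 4·37440)] = (1/2)[156 + √174096] ≈ (1/2)(156 + 417.2481) = 286.6241.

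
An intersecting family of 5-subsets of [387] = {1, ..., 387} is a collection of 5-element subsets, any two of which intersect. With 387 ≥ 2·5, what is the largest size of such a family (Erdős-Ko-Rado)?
max |F| = C(386, 4) = 910682080

The Erdős-Ko-Rado theorem states: for n ≥ 2k, an intersecting family of k-subsets of an n-element set has size at most C(n − 1, k − 1), with equality for 'star' families {A ⊆ [n] : |A| = k, i ∈ A} (fix an element i). For n = 387, k = 5: C(386, 4) = 910682080.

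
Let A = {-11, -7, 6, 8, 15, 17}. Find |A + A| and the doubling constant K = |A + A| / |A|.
K = |A + A| / |A| = 20/6 = 10/3

Enumerate A + A = {a + b : a, b ∈ A}. With |A| = 6, there are |A|^2 = 36 ordered sum pairs; collecting distinct values, A + A = {-22, -18, -14, -5, -3, -1, 1, 4, 6, 8, 10, 12, 14, 16, 21, 23, 25, 30, 32, 34}, so |A + A| = 20. Thus K = 20/6 = 10/3. For comparison, the minimum possible |A + A| over all 6-element sets is 2·6 − 1 = 11 (so min K = 11/6), attained only by arithmetic progressions.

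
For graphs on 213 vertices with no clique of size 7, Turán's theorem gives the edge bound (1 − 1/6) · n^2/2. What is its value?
Turán density bound = (5/6) · 213^2/2 = 75615/4 ≈ 18903.75

Turán's theorem: ex(n, K_{r+1}) is achieved by the complete r-partite Turán graph T(n, r) with parts as balanced as possible, and is at most (1 − 1/r) · n^2/2. For r = 6, n = 213: the density bound is (5/6) · 45369/2 = 75615/4 ≈ 18903.75. The integer-valued extremum is e(T(213, 6)) = 18903, which is strictly less than the density bound 75615/4 since 6 ∤ 213 (the parts of T(213, 6) cannot all be equal).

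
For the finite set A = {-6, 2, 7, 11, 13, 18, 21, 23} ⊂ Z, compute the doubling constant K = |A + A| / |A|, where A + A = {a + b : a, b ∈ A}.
K = |A + A| / |A| = 31/8

Enumerate A + A = {a + b : a, b ∈ A}. With |A| = 8, there are |A|^2 = 64 ordered sum pairs; collecting distinct values, A + A = {-12, -4, 1, 4, 5, 7, 9, 12, 13, 14, 15, 17, 18, 20, 22, 23, 24, 25, 26, 28, 29, 30, 31, 32, 34, 36, 39, 41, 42, 44, 46}, so |A + A| = 31. Thus K = 31/8. For comparison, the minimum possible |A + A| over all 8-element sets is 2·8 − 1 = 15 (so min K = 15/8), attained only by arithmetic progressions.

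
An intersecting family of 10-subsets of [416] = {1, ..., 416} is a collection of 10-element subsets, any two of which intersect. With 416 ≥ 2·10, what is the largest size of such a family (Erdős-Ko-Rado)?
max |F| = C(415, 9) = 922011274194545755

The Erdős-Ko-Rado theorem states: for n ≥ 2k, an intersecting family of k-subsets of an n-element set has size at most C(n − 1, k − 1), with equality for 'star' families {A ⊆ [n] : |A| = k, i ∈ A} (fix an element i). For n = 416, k = 10: C(415, 9) = 922011274194545755.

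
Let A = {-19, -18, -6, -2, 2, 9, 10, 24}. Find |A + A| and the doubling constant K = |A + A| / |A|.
K = |A + A| / |A| = 31/8

Enumerate A + A = {a + b : a, b ∈ A}. With |A| = 8, there are |A|^2 = 64 ordered sum pairs; collecting distinct values, A + A = {-38, -37, -36, -25, -24, -21, -20, -17, -16, -12, -10, -9, -8, -4, 0, 3, 4, 5, 6, 7, 8, 11, 12, 18, 19, 20, 22, 26, 33, 34, 48}, so |A + A| = 31. Thus K = 31/8. For comparison, the minimum possible |A + A| over all 8-element sets is 2·8 − 1 = 15 (so min K = 15/8), attained only by arithmetic progressions.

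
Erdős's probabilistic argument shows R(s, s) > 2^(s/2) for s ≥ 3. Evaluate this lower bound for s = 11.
2^(11/2) = 45.2548; so R(11, 11) > 45.2548

Colour each edge of K_n uniformly at random with red/blue. The expected number of monochromatic K_11 is C(n, 11) · 2 · 2^(−C(11,2)). If C(n, 11) · 2^(1 − C(11,2)) < 1, then with positive probability no monochromatic K_11 exists, so R(11, 11) > n. The standard estimate C(n, 11) ≤ n^11/11! shows this inequality holds whenever n ≤ 2^(11/2) (since 11! · 2^(C(11,2) − 1) > 2^(11^2/2) ≥ n^11). Hence R(11, 11) > 2^(11/2) = 45.2548.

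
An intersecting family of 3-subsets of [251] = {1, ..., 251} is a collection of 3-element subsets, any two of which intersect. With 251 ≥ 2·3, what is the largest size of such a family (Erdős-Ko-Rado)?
max |F| = C(250, 2) = 31125

Erdős-Ko-Rado (1961): when n ≥ 2k, max |F| = C(n−1, k−1). The bound is attained by the star {A : i ∈ A} for any fixed i ∈ [n]. Here C(251−1, 3−1) = C(250, 2) = 31125.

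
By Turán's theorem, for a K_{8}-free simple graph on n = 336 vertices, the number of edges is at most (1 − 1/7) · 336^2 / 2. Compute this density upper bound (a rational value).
Turán density bound = (6/7) · 336^2/2 = 48384

Turán's theorem: ex(n, K_{r+1}) is achieved by the complete r-partite Turán graph T(n, r) with parts as balanced as possible, and is at most (1 − 1/r) · n^2/2. For r = 7, n = 336: the density bound is (6/7) · 112896/2 = 48384. Since 7 ∣ 336, the Turán graph T(336, 7) has parts of equal size 48, and its edge count e(T(336, 7)) = 48384 attains the density bound exactly.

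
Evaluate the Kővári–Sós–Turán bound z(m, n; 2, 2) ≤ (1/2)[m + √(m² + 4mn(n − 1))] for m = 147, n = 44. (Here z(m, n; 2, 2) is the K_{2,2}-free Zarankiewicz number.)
z(147, 44; 2, 2) ≤ (1/2)[147 + √(147² + 4·147·44·43)] = (1/2)[147 + √1134105] = 605.9718

Kővári–Sós–Turán: let r_1, ..., r_147 be the row sums and z = Σ r_i the total number of 1s. Each pair of columns can share at most one row with both entries 1 (else a 2×2 all-ones block appears), so Σ_i C(r_i, 2) ≤ C(44, 2) = 946. By convexity Σ_i C(r_i, 2) ≥ 147·C(z/147, 2) = z(z − 147)/(2·147), giving z² − 147z − 147·44·43 ≤ 0 and hence z ≤ (1/2)[147 + √(21609 + 4·278124)] = (1/2)[147 + √1134105] ≈ (1/2)(147 + 1064.9437) = 605.9718.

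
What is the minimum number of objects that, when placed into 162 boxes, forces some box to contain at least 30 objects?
n = (30 − 1)·162 + 1 = 4699

By the generalised pigeonhole principle, to guarantee some box contains ≥ r objects we need more than (r − 1) · k objects total. Threshold: n = (r − 1) · k + 1. With r = 30 and k = 162: n = 29 · 162 + 1 = 4698 + 1 = 4699. For n = 4698 = 29 · 162, we can put exactly 29 objects in every box, avoiding 30 in any single one — so 4699 is tight.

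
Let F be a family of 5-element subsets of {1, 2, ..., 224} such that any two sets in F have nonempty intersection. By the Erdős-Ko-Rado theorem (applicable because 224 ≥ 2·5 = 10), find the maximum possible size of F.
max |F| = C(223, 4) = 100290905

The Erdős-Ko-Rado theorem states: for n ≥ 2k, an intersecting family of k-subsets of an n-element set has size at most C(n − 1, k − 1), with equality for 'star' families {A ⊆ [n] : |A| = k, i ∈ A} (fix an element i). For n = 224, k = 5: C(223, 4) = 100290905.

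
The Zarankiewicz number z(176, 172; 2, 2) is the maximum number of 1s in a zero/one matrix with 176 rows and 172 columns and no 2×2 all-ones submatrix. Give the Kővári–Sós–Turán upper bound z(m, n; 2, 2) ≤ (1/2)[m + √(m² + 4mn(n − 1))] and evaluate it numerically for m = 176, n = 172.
z(176, 172; 2, 2) ≤ (1/2)[176 + √(176² + 4·176·172·171)] = (1/2)[176 + √20737024] = 2364.8961

Kővári–Sós–Turán: let r_1, ..., r_176 be the row sums and z = Σ r_i the total number of 1s. Each pair of columns can share at most one row with both entries 1 (else a 2×2 all-ones block appears), so Σ_i C(r_i, 2) ≤ C(172, 2) = 14706. By convexity Σ_i C(r_i, 2) ≥ 176·C(z/176, 2) = z(z − 176)/(2·176), giving z² − 176z − 176·172·171 ≤ 0 and hence z ≤ (1/2)[176 + √(30976 + 4·5176512)] = (1/2)[176 + √20737024] ≈ (1/2)(176 + 4553.7923) = 2364.8961.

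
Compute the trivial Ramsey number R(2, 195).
R(2, 195) = 195

R(2, k) = k for all k ≥ 2: in a 2-colouring of K_k, either some edge is red (a red K_2) or all edges are blue (a blue K_k). And K_{194} coloured all-blue has no blue K_195, so R(2, 195) > 194. Hence R(2, 195) = 195.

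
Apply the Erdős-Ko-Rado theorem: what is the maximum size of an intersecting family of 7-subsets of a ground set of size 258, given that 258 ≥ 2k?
max |F| = C(257, 6) = 377342351232

Erdős-Ko-Rado (1961): when n ≥ 2k, max |F| = C(n−1, k−1). The bound is attained by the star {A : i ∈ A} for any fixed i ∈ [n]. Here C(258−1, 7−1) = C(257, 6) = 377342351232.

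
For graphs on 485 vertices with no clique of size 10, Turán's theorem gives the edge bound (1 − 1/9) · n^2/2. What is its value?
Turán density bound = (8/9) · 485^2/2 = 940900/9 ≈ 104544.4444

Turán's theorem: ex(n, K_{r+1}) is achieved by the complete r-partite Turán graph T(n, r) with parts as balanced as possible, and is at most (1 − 1/r) · n^2/2. For r = 9, n = 485: the density bound is (8/9) · 235225/2 = 940900/9 ≈ 104544.4444. The integer-valued extremum is e(T(485, 9)) = 104544, which is strictly less than the density bound 940900/9 since 9 ∤ 485 (the parts of T(485, 9) cannot all be equal).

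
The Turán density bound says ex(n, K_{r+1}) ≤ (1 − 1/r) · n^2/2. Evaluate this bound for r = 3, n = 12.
Turán density bound = (2/3) · 12^2/2 = 48

Turán's theorem: ex(n, K_{r+1}) is achieved by the complete r-partite Turán graph T(n, r) with parts as balanced as possible, and is at most (1 − 1/r) · n^2/2. For r = 3, n = 12: the density bound is (2/3) · 144/2 = 48. Since 3 ∣ 12, the Turán graph T(12, 3) has parts of equal size 4, and its edge count e(T(12, 3)) = 48 attains the density bound exactly.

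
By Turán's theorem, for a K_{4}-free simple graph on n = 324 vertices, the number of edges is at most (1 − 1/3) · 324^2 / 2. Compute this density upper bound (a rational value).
Turán density bound = (2/3) · 324^2/2 = 34992

Turán's theorem: ex(n, K_{r+1}) is achieved by the complete r-partite Turán graph T(n, r) with parts as balanced as possible, and is at most (1 − 1/r) · n^2/2. For r = 3, n = 324: the density bound is (2/3) · 104976/2 = 34992. Since 3 ∣ 324, the Turán graph T(324, 3) has parts of equal size 108, and its edge count e(T(324, 3)) = 34992 attains the density bound exactly.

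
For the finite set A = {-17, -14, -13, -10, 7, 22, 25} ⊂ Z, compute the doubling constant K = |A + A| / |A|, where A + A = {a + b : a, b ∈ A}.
K = |A + A| / |A| = 25/7

Enumerate A + A = {a + b : a, b ∈ A}. With |A| = 7, there are |A|^2 = 49 ordered sum pairs; collecting distinct values, A + A = {-34, -31, -30, -28, -27, -26, -24, -23, -20, -10, -7, -6, -3, 5, 8, 9, 11, 12, 14, 15, 29, 32, 44, 47, 50}, so |A + A| = 25. Thus K = 25/7. For comparison, the minimum possible |A + A| over all 7-element sets is 2·7 − 1 = 13 (so min K = 13/7), attained only by arithmetic progressions.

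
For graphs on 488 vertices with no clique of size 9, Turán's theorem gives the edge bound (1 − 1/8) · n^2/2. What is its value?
Turán density bound = (7/8) · 488^2/2 = 104188

Turán's theorem: ex(n, K_{r+1}) is achieved by the complete r-partite Turán graph T(n, r) with parts as balanced as possible, and is at most (1 − 1/r) · n^2/2. For r = 8, n = 488: the density bound is (7/8) · 238144/2 = 104188. Since 8 ∣ 488, the Turán graph T(488, 8) has parts of equal size 61, and its edge count e(T(488, 8)) = 104188 attains the density bound exactly.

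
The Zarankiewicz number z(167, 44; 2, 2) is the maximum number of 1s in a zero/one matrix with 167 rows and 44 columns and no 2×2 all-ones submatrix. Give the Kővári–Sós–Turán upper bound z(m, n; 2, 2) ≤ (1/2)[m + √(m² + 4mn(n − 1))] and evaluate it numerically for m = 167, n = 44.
z(167, 44; 2, 2) ≤ (1/2)[167 + √(167² + 4·167·44·43)] = (1/2)[167 + √1291745] = 651.7748

Kővári–Sós–Turán: let r_1, ..., r_167 be the row sums and z = Σ r_i the total number of 1s. Each pair of columns can share at most one row with both entries 1 (else a 2×2 all-ones block appears), so Σ_i C(r_i, 2) ≤ C(44, 2) = 946. By convexity Σ_i C(r_i, 2) ≥ 167·C(z/167, 2) = z(z − 167)/(2·167), giving z² − 167z − 167·44·43 ≤ 0 and hence z ≤ (1/2)[167 + √(27889 + 4·315964)] = (1/2)[167 + √1291745] ≈ (1/2)(167 + 1136.5496) = 651.7748.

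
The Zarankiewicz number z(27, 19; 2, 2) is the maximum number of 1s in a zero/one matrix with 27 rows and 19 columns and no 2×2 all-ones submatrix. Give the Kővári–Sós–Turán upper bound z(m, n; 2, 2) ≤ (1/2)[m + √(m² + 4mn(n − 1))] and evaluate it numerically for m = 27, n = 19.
z(27, 19; 2, 2) ≤ (1/2)[27 + √(27² + 4·27·19·18)] = (1/2)[27 + √37665] = 110.5374

Kővári–Sós–Turán: let r_1, ..., r_27 be the row sums and z = Σ r_i the total number of 1s. Each pair of columns can share at most one row with both entries 1 (else a 2×2 all-ones block appears), so Σ_i C(r_i, 2) ≤ C(19, 2) = 171. By convexity Σ_i C(r_i, 2) ≥ 27·C(z/27, 2) = z(z − 27)/(2·27), giving z² − 27z − 27·19·18 ≤ 0 and hence z ≤ (1/2)[27 + √(729 + 4·9234)] = (1/2)[27 + √37665] ≈ (1/2)(27 + 194.0747) = 110.5374.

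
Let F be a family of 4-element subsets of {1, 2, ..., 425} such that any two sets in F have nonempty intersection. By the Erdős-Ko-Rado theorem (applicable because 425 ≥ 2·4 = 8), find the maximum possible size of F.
max |F| = C(424, 3) = 12614424

Erdős-Ko-Rado (1961): when n ≥ 2k, max |F| = C(n−1, k−1). The bound is attained by the star {A : i ∈ A} for any fixed i ∈ [n]. Here C(425−1, 4−1) = C(424, 3) = 12614424.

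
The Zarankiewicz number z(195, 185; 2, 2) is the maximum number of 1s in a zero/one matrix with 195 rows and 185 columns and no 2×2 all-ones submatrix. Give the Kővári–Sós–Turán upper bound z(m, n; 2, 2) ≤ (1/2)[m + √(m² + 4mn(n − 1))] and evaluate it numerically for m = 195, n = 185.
z(195, 185; 2, 2) ≤ (1/2)[195 + √(195² + 4·195·185·184)] = (1/2)[195 + √26589225] = 2675.737

Kővári–Sós–Turán: let r_1, ..., r_195 be the row sums and z = Σ r_i the total number of 1s. Each pair of columns can share at most one row with both entries 1 (else a 2×2 all-ones block appears), so Σ_i C(r_i, 2) ≤ C(185, 2) = 17020. By convexity Σ_i C(r_i, 2) ≥ 195·C(z/195, 2) = z(z − 195)/(2·195), giving z² − 195z − 195·185·184 ≤ 0 and hence z ≤ (1/2)[195 + √(38025 + 4·6637800)] = (1/2)[195 + √26589225] ≈ (1/2)(195 + 5156.4741) = 2675.737.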